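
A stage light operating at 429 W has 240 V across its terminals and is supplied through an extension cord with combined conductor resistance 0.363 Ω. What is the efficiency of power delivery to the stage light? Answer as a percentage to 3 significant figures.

I = P / V = 429 / 240 = 1.788 A through the extension cord.
P_line = I² R_line = (1.788)² × 0.363 = 1.160 W
P_source = P_load + P_line = 429.0 + 1.160 = 430.2 W
η = P_load / P_source = 429.0 / 430.2 = 0.9973

99.7 %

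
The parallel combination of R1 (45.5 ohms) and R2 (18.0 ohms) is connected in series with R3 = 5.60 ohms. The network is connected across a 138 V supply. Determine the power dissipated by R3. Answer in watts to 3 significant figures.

312 W

Collapse the R1‖R2 pair into one equivalent R_p; then R_p and R3 form a series string.
R_p = (45.5×18.0)/(45.5+18.0) = 12.90 Ω
R_total = R_p + 5.60 = 12.90 + 5.60 = 18.50 Ω
I = V / R_total = 138 / 18.50 = 7.460 A
All the supply current flows through R3; use P = I²R3.
P_R3 = (7.460)² × 5.60 = 311.7 W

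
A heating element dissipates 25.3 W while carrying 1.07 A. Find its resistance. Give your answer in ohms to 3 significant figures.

From P = V I = I²R = V²/R, with the two given quantities we get R = P / I².
R = 25.3 / (1.070)² = 22.10 Ω

22.1 Ω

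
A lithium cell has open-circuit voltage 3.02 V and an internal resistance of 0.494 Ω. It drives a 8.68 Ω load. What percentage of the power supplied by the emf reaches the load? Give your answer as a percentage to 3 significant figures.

Efficiency is P_load / P_total. With a series r and R sharing the same I, P = I²R for each, so η = R/(R+r).
η = R / (R + r) = 8.68 / (8.68 + 0.494) = 0.9462

94.6 %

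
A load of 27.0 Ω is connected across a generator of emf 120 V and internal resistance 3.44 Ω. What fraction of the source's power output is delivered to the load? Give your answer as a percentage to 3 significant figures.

88.7 %

Efficiency is P_load / P_total. With a series r and R sharing the same I, P = I²R for each, so η = R/(R+r).
η = R / (R + r) = 27.0 / (27.0 + 3.44) = 0.8870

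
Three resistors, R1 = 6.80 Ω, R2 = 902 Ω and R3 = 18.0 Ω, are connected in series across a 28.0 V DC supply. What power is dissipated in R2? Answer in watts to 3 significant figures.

0.823 W

Since the resistors are in series they all carry the loop current I = V/R_total; the power in any one is I²R.
R_total = 6.80 + 902 + 18.0 = 926.8 Ω
I = V / R_total = 28.0 / 926.8 = 0.03021 A
P_R2 = I² × R2 = (0.03021)² × 902 = 0.8233 W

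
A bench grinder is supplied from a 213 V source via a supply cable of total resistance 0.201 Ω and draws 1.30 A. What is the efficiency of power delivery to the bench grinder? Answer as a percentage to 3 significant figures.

The supply cable carries the full 1.30 A.
P_line = I² R_line = (1.300)² × 0.201 = 0.3397 W
P_source = V I = 213 × 1.300 = 276.9 W; P_load = 276.6 W
η = P_load / P_source = 276.6 / 276.9 = 0.9988

99.9 %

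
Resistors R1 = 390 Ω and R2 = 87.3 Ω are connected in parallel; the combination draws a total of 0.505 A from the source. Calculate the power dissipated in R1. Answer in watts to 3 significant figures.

Parallel branches share V, not I — compute V via R_eq, then use V²/R for the target branch.
1/R_eq = 1/390 + 1/87.3 ⇒ R_eq = 71.33 Ω
V = I_total × R_eq = 0.5050 × 71.33 = 36.02 V
P_R1 = V² / R1 = (36.02)² / 390 = 3.327 W

3.33 W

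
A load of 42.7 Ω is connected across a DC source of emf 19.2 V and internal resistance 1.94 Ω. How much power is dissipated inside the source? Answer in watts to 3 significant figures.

Internal loss is I²r, with I set by the total series resistance r+R.
I = ε / (r + R) = 19.2 / (1.94 + 42.7) = 0.4301 A
P_int = I² r = (0.4301)² × 1.94 = 0.3589 W

0.359 W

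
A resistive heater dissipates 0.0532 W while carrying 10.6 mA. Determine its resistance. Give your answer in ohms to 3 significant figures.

473 Ω

Inverting the appropriate power form: R = P / I².
R = 0.0532 / (0.01060)² = 473.5 Ω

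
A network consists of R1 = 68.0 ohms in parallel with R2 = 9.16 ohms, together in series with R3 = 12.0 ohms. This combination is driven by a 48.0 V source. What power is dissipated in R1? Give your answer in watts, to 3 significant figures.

Collapse the R1‖R2 pair into one equivalent R_p; then R_p and R3 form a series string.
R_p = (68.0×9.16)/(68.0+9.16) = 8.073 Ω
R_total = R_p + 12.0 = 8.073 + 12.0 = 20.07 Ω
I = V / R_total = 48.0 / 20.07 = 2.391 A
Voltage across the parallel pair: V_p = I × R_p = 2.391 × 8.073 = 19.30 V
Use P = V²/R for R1 with V = V_p.
P_R1 = (19.30)² / 68.0 = 5.480 W

5.48 W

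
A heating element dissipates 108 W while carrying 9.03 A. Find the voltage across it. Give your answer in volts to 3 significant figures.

12.0 V

Inverting the appropriate power form: V = P / I.
V = 108 / 9.030 = 11.96 V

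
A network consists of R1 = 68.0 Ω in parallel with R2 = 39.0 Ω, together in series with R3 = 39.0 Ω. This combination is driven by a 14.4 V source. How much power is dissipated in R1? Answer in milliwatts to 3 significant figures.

Combine R1 and R2 into their parallel equivalent first, reducing the network to two series resistors.
R_p = (68.0×39.0)/(68.0+39.0) = 24.79 Ω
R_total = R_p + 39.0 = 24.79 + 39.0 = 63.79 Ω
I = V / R_total = 14.4 / 63.79 = 0.2258 A
Voltage across the parallel pair: V_p = I × R_p = 0.2258 × 24.79 = 5.595 V
Use P = V²/R for R1 with V = V_p.
P_R1 = (5.595)² / 68.0 = 0.4604 W

460 mW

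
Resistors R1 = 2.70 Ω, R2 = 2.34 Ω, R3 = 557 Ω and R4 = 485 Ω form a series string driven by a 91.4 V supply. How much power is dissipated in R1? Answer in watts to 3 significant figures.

Every series element carries the same I. Get I from the total resistance, then P = I² × R1.
R_total = 2.70 + 2.34 + 557 + 485 = 1047 Ω
I = V / R_total = 91.4 / 1047 = 0.08729 A
P_R1 = I² × R1 = (0.08729)² × 2.70 = 0.02057 W

0.0206 W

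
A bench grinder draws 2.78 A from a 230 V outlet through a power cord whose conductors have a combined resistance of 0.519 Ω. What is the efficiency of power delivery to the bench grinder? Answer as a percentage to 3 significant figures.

The power cord carries the full 2.78 A.
P_line = I² R_line = (2.780)² × 0.519 = 4.011 W
P_source = V I = 230 × 2.780 = 639.4 W; P_load = 635.4 W
η = P_load / P_source = 635.4 / 639.4 = 0.9937

99.4 %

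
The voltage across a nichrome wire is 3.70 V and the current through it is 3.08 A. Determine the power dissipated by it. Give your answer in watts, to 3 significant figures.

Both the voltage across and the current through the element are known, so P = V I applies directly.
P = 3.70 V × 3.080 A = 11.40 W

11.4 W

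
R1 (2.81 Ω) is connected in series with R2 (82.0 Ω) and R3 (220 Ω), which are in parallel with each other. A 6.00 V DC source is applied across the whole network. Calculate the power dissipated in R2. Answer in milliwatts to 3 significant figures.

Collapse R2‖R3 to a single equivalent, reducing the network to two series elements.
R_p = (82.0×220)/(82.0+220) = 59.74 Ω
R_total = 2.81 + 59.74 = 62.55 Ω
I = V / R_total = 6.00 / 62.55 = 0.09593 A
Voltage across the parallel pair: V_p = I × R_p = 0.09593 × 59.74 = 5.730 V
R2 sees V_p directly, so P = V_p² / R2.
P_R2 = (5.730)² / 82.0 = 0.4005 W

400 mW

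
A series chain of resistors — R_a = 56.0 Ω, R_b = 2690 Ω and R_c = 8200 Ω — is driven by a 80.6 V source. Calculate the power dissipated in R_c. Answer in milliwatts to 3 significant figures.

445 mW

Every series element carries the same I. Get I from the total resistance, then P = I² × R_c.
R_total = 56.0 + 2690 + 8200 = 10950 Ω
I = V / R_total = 80.6 / 10950 = 0.007363 A
P_R_c = I² × R_c = (0.007363)² × 8200 = 0.4446 W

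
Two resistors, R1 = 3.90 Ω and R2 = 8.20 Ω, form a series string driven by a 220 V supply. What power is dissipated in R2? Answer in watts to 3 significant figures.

2710 W

Every series element carries the same I. Get I from the total resistance, then P = I² × R2.
R_total = 3.90 + 8.20 = 12.10 Ω
I = V / R_total = 220 / 12.10 = 18.18 A
P_R2 = I² × R2 = (18.18)² × 8.20 = 2711 W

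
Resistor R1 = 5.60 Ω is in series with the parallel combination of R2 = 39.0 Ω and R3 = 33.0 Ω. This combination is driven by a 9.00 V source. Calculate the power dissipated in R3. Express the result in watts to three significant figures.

1.42 W

Collapse R2‖R3 to a single equivalent, reducing the network to two series elements.
R_p = (39.0×33.0)/(39.0+33.0) = 17.88 Ω
R_total = 5.60 + 17.88 = 23.48 Ω
I = V / R_total = 9.00 / 23.48 = 0.3834 A
Voltage across the parallel pair: V_p = I × R_p = 0.3834 × 17.88 = 6.853 V
R3 sees V_p directly, so P = V_p² / R3.
P_R3 = (6.853)² / 33.0 = 1.423 W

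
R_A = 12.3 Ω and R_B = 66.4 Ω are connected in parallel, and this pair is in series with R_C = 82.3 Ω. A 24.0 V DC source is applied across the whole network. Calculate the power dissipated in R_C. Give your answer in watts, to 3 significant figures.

5.52 W

First find R_p for the parallel pair, then treat R_p + R_C as a series loop.
R_p = (12.3×66.4)/(12.3+66.4) = 10.38 Ω
R_total = R_p + 82.3 = 10.38 + 82.3 = 92.68 Ω
I = V / R_total = 24.0 / 92.68 = 0.2590 A
R_C carries the full series current, so P = I²R.
P_R_C = (0.2590)² × 82.3 = 5.519 W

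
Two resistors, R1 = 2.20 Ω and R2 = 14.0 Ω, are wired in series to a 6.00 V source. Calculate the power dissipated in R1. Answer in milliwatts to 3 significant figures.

302 mW

The current is common to all series resistors; compute it, then apply P = I²R for the target.
R_total = 2.20 + 14.0 = 16.20 Ω
I = V / R_total = 6.00 / 16.20 = 0.3704 A
P_R1 = I² × R1 = (0.3704)² × 2.20 = 0.3018 W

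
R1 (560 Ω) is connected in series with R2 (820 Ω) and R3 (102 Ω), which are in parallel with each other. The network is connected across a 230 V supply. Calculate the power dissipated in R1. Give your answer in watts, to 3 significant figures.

70.0 W

Collapse R2‖R3 to a single equivalent, reducing the network to two series elements.
R_p = (820×102)/(820+102) = 90.72 Ω
R_total = 560 + 90.72 = 650.7 Ω
I = V / R_total = 230 / 650.7 = 0.3535 A
All the current flows through R1; use P = I²R.
P_R1 = (0.3535)² × 560 = 69.96 W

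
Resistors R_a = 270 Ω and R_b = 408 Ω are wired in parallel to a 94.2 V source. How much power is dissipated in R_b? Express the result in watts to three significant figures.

R_b sits directly across the source, so P = V²/R with V = 94.2 V.
P_R_b = V² / R_b = (94.2)² / 408 Ω = 21.75 W

21.7 W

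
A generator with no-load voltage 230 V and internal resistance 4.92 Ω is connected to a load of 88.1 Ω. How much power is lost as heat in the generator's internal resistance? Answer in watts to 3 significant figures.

The internal resistance carries the same current as the load; P_int = I²r.
I = ε / (r + R) = 230 / (4.92 + 88.1) = 2.473 A
P_int = I² r = (2.473)² × 4.92 = 30.08 W

30.1 W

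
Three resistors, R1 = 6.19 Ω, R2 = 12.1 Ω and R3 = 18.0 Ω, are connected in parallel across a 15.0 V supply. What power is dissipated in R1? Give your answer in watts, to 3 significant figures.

R1 sits directly across the source, so P = V²/R with V = 15.0 V.
P_R1 = V² / R1 = (15.0)² / 6.19 Ω = 36.35 W

36.3 W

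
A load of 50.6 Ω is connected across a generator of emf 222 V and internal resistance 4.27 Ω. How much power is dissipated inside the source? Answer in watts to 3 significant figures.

69.9 W

The internal resistance carries the same current as the load; P_int = I²r.
I = ε / (r + R) = 222 / (4.27 + 50.6) = 4.046 A
P_int = I² r = (4.046)² × 4.27 = 69.90 W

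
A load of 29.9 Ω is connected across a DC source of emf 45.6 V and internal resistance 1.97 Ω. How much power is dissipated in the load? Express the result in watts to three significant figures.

Find the circuit current first, then P = I²R for the load (series elements share I).
I = ε / (r + R) = 45.6 / (1.97 + 29.9) = 1.431 A
P_load = I² R = (1.431)² × 29.9 = 61.21 W

61.2 W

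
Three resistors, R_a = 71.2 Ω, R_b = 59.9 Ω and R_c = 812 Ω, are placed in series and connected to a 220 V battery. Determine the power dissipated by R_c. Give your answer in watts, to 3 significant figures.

Every series element carries the same I. Get I from the total resistance, then P = I² × R_c.
R_total = 71.2 + 59.9 + 812 = 943.1 Ω
I = V / R_total = 220 / 943.1 = 0.2333 A
P_R_c = I² × R_c = (0.2333)² × 812 = 44.19 W

44.2 W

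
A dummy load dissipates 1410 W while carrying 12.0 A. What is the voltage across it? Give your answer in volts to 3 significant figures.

Inverting the appropriate power form: V = P / I.
V = 1410 / 12.00 = 117.5 V

118 V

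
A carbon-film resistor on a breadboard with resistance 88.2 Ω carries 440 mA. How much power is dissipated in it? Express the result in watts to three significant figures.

Current and resistance are given, so P = I²R is the direct form.
P = (0.4400 A)² × 88.2 Ω = 17.08 W

17.1 W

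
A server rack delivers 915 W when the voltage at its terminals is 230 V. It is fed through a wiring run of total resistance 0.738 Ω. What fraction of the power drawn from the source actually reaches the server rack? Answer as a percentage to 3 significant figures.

98.7 %

I = P / V = 915 / 230 = 3.978 A through the wiring run.
P_line = I² R_line = (3.978)² × 0.738 = 11.68 W
P_source = P_load + P_line = 915.0 + 11.68 = 926.7 W
η = P_load / P_source = 915.0 / 926.7 = 0.9874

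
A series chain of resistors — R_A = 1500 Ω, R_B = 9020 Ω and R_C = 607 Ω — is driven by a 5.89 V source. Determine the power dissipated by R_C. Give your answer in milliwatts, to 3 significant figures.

0.170 mW

Since the resistors are in series they all carry the loop current I = V/R_total; the power in any one is I²R.
R_total = 1500 + 9020 + 607 = 11130 Ω
I = V / R_total = 5.89 / 11130 = 0.0005293 A
P_R_C = I² × R_C = (0.0005293)² × 607 = 0.0001701 W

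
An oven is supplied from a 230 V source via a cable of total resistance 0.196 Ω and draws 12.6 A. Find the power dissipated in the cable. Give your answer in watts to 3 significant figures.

31.1 W

Line loss is just I²R for the cable — we know both I and R_line directly.
The cable carries the full 12.6 A.
P_line = I² R_line = (12.60)² × 0.196 = 31.12 W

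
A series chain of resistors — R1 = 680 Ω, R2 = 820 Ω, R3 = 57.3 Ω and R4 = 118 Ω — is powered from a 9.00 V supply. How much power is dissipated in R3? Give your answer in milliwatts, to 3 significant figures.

1.65 mW

In a series string the same current flows through every resistor — find that current, then P = I²R for the one we want.
R_total = 680 + 820 + 57.3 + 118 = 1675 Ω
I = V / R_total = 9.00 / 1675 = 0.005372 A
P_R3 = I² × R3 = (0.005372)² × 57.3 = 0.001654 W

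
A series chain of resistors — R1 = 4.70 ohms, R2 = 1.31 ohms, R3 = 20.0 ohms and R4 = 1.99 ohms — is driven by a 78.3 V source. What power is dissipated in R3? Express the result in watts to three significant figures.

Every series element carries the same I. Get I from the total resistance, then P = I² × R3.
R_total = 4.70 + 1.31 + 20.0 + 1.99 = 28.00 Ω
I = V / R_total = 78.3 / 28.00 = 2.796 A
P_R3 = I² × R3 = (2.796)² × 20.0 = 156.4 W

156 W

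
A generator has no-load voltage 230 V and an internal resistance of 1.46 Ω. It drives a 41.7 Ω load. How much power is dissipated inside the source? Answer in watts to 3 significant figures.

Internal loss is I²r, with I set by the total series resistance r+R.
I = ε / (r + R) = 230 / (1.46 + 41.7) = 5.329 A
P_int = I² r = (5.329)² × 1.46 = 41.46 W

41.5 W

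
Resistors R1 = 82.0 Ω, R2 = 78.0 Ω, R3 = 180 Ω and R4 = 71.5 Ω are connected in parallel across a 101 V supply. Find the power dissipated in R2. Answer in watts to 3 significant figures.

Each parallel branch sees the full supply voltage, so P = V²/R applies directly to the target branch.
P_R2 = V² / R2 = (101)² / 78.0 Ω = 130.8 W

131 W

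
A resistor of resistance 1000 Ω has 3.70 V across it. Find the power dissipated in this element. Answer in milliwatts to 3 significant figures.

13.7 mW

With V across and R both known, P = V²/R gives the dissipation directly.
P = (3.70 V)² / 1000 Ω = 0.01369 W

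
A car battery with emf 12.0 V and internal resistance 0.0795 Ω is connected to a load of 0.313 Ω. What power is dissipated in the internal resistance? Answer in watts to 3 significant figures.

The source's internal resistance is just another series element carrying I; its dissipation is I²r.
I = ε / (r + R) = 12.0 / (0.0795 + 0.313) = 30.57 A
P_int = I² r = (30.57)² × 0.0795 = 74.31 W

74.3 W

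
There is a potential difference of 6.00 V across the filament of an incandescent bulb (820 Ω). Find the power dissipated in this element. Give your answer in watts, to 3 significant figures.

0.0439 W

With V across and R both known, P = V²/R gives the dissipation directly.
P = (6.00 V)² / 820 Ω = 0.04390 W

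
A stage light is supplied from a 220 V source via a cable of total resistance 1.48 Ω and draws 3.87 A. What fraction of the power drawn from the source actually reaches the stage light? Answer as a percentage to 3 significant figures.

The cable carries the full 3.87 A.
P_line = I² R_line = (3.870)² × 1.48 = 22.17 W
P_source = V I = 220 × 3.870 = 851.4 W; P_load = 829.2 W
η = P_load / P_source = 829.2 / 851.4 = 0.9740

97.4 %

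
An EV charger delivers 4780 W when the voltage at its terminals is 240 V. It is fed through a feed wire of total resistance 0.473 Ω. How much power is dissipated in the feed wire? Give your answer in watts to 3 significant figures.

188 W

The feed wire and load are in series, so the same current flows in both; the loss is I²R_line.
I = P / V = 4780 / 240 = 19.92 A through the feed wire.
P_line = I² R_line = (19.92)² × 0.473 = 187.6 W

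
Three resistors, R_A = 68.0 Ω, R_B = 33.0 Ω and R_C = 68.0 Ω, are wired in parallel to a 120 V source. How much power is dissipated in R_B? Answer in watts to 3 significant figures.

436 W

The supply voltage appears across each parallel branch — just use P = V²/R_B.
P_R_B = V² / R_B = (120)² / 33.0 Ω = 436.4 W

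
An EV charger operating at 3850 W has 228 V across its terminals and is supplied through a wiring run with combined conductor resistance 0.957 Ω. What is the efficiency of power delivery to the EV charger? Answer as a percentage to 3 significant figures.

93.4 %

I = P / V = 3850 / 228 = 16.89 A through the wiring run.
P_line = I² R_line = (16.89)² × 0.957 = 272.9 W
P_source = P_load + P_line = 3850 + 272.9 = 4123 W
η = P_load / P_source = 3850 / 4123 = 0.9338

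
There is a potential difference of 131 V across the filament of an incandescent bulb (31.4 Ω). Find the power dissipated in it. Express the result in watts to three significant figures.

547 W

With V across and R both known, P = V²/R gives the dissipation directly.
P = (131 V)² / 31.4 Ω = 546.5 W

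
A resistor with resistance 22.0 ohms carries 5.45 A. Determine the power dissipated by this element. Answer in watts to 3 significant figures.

653 W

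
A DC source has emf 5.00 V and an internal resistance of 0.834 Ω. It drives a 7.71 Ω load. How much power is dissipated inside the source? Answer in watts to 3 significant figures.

0.286 W

r is in series with the load, so it carries the full circuit current — the loss in it is I²r.
I = ε / (r + R) = 5.00 / (0.834 + 7.71) = 0.5852 A
P_int = I² r = (0.5852)² × 0.834 = 0.2856 W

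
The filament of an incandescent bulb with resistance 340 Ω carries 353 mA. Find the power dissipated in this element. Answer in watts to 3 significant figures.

With I and R stated, P = I²R applies in one step.
P = (0.3530 A)² × 340 Ω = 42.37 W

42.4 W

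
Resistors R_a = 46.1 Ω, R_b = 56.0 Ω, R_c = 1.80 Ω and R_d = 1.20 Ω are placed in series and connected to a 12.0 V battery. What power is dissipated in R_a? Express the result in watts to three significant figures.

0.601 W

Series elements share the same current, so find I first, then use P = I²R.
R_total = 46.1 + 56.0 + 1.80 + 1.20 = 105.1 Ω
I = V / R_total = 12.0 / 105.1 = 0.1142 A
P_R_a = I² × R_a = (0.1142)² × 46.1 = 0.6010 W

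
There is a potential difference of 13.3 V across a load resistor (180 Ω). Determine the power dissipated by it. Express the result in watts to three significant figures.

0.983 W

We know the drop across the element and its resistance — P = V²/R, one step.
P = (13.3 V)² / 180 Ω = 0.9827 W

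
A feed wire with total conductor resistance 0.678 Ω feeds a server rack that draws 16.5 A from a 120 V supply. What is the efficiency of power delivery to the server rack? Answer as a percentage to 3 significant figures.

The feed wire carries the full 16.5 A.
P_line = I² R_line = (16.50)² × 0.678 = 184.6 W
P_source = V I = 120 × 16.50 = 1980 W; P_load = 1795 W
η = P_load / P_source = 1795 / 1980 = 0.9068

90.7 %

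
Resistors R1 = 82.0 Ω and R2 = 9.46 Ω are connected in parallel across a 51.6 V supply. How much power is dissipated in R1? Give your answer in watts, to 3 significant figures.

32.5 W

R1 sits directly across the source, so P = V²/R with V = 51.6 V.
P_R1 = V² / R1 = (51.6)² / 82.0 Ω = 32.47 W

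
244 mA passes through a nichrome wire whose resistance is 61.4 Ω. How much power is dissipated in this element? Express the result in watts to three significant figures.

Current and resistance are given, so P = I²R is the direct form.
P = (0.2440 A)² × 61.4 Ω = 3.656 W

3.66 W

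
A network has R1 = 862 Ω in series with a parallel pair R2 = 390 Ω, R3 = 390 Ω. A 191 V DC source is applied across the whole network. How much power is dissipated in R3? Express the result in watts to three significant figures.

3.18 W

Reduce the parallel pair to R_p first; the network is then a simple series string.
R_p = (390×390)/(390+390) = 195.0 Ω
R_total = 862 + 195.0 = 1057 Ω
I = V / R_total = 191 / 1057 = 0.1807 A
Voltage across the parallel pair: V_p = I × R_p = 0.1807 × 195.0 = 35.24 V
R3 is across V_p, so use P = V²/R for that branch.
P_R3 = (35.24)² / 390 = 3.184 W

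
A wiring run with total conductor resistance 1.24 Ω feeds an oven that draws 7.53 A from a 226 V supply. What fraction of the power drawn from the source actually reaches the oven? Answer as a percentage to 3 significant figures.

The wiring run carries the full 7.53 A.
P_line = I² R_line = (7.530)² × 1.24 = 70.31 W
P_source = V I = 226 × 7.530 = 1702 W; P_load = 1631 W
η = P_load / P_source = 1631 / 1702 = 0.9587

95.9 %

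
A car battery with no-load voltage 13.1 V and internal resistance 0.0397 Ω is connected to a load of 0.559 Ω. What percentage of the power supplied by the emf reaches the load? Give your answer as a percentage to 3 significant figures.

The source delivers εI, of which I²R reaches the load and I²r is lost; since I is common, η = R/(R+r).
η = R / (R + r) = 0.559 / (0.559 + 0.0397) = 0.9337

93.4 %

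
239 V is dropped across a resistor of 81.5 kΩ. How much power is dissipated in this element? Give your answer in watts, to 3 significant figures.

With V across and R both known, P = V²/R gives the dissipation directly.
P = (239 V)² / 81500 Ω = 0.7009 W

0.701 W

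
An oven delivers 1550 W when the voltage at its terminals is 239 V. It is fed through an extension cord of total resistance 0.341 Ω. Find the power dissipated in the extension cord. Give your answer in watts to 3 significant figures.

The extension cord is a series resistance carrying the load current; its dissipation is I²R_line.
I = P / V = 1550 / 239 = 6.485 A through the extension cord.
P_line = I² R_line = (6.485)² × 0.341 = 14.34 W

14.3 W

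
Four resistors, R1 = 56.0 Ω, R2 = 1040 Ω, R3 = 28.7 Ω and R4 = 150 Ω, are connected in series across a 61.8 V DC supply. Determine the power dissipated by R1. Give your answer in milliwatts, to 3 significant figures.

Since the resistors are in series they all carry the loop current I = V/R_total; the power in any one is I²R.
R_total = 56.0 + 1040 + 28.7 + 150 = 1275 Ω
I = V / R_total = 61.8 / 1275 = 0.04848 A
P_R1 = I² × R1 = (0.04848)² × 56.0 = 0.1316 W

132 mW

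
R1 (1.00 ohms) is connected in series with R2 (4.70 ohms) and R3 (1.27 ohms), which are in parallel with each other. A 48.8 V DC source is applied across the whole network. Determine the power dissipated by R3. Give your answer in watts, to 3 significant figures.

First combine the parallel branches into one equivalent R_p, then R1 + R_p is a series pair.
R_p = (4.70×1.27)/(4.70+1.27) = 0.9998 Ω
R_total = 1.00 + 0.9998 = 2.000 Ω
I = V / R_total = 48.8 / 2.000 = 24.40 A
Voltage across the parallel pair: V_p = I × R_p = 24.40 × 0.9998 = 24.40 V
R3 sees V_p directly, so P = V_p² / R3.
P_R3 = (24.40)² / 1.27 = 468.7 W

469 W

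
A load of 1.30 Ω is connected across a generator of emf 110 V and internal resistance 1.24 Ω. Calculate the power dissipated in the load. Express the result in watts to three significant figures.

Load and internal resistance form a series loop — compute the loop current, then the load power via I²R.
I = ε / (r + R) = 110 / (1.24 + 1.30) = 43.31 A
P_load = I² R = (43.31)² × 1.30 = 2438 W

2440 W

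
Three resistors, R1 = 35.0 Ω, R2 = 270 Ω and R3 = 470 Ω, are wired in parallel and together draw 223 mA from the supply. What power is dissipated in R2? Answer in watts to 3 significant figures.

0.156 W

Parallel branches share V, not I — compute V via R_eq, then use V²/R for the target branch.
1/R_eq = 1/35.0 + 1/270 + 1/470 ⇒ R_eq = 29.07 Ω
V = I_total × R_eq = 0.2230 × 29.07 = 6.482 V
P_R2 = V² / R2 = (6.482)² / 270 = 0.1556 W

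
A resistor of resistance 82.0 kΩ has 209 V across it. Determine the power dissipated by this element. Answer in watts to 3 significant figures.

0.533 W

We know the drop across the element and its resistance — P = V²/R, one step.
P = (209 V)² / 82000 Ω = 0.5327 W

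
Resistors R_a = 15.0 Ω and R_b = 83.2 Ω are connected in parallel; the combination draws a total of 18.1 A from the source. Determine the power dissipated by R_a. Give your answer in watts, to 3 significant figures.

3530 W

Only the total current is stated, so first find the parallel equivalent to get the voltage across the combination.
1/R_eq = 1/15.0 + 1/83.2 ⇒ R_eq = 12.71 Ω
V = I_total × R_eq = 18.10 × 12.71 = 230.0 V
P_R_a = V² / R_a = (230.0)² / 15.0 = 3528 W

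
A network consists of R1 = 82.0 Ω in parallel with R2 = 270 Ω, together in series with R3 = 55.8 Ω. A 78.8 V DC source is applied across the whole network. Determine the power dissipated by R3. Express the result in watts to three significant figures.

24.6 W

Collapse the R1‖R2 pair into one equivalent R_p; then R_p and R3 form a series string.
R_p = (82.0×270)/(82.0+270) = 62.90 Ω
R_total = R_p + 55.8 = 62.90 + 55.8 = 118.7 Ω
I = V / R_total = 78.8 / 118.7 = 0.6639 A
All the supply current flows through R3; use P = I²R3.
P_R3 = (0.6639)² × 55.8 = 24.59 W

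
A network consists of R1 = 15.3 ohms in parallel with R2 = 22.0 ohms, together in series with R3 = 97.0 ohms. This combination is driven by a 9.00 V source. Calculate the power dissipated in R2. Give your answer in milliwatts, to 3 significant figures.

26.7 mW

Collapse the R1‖R2 pair into one equivalent R_p; then R_p and R3 form a series string.
R_p = (15.3×22.0)/(15.3+22.0) = 9.024 Ω
R_total = R_p + 97.0 = 9.024 + 97.0 = 106.0 Ω
I = V / R_total = 9.00 / 106.0 = 0.08489 A
Voltage across the parallel pair: V_p = I × R_p = 0.08489 × 9.024 = 0.7660 V
R2 sits across V_p; its power is V_p²/R.
P_R2 = (0.7660)² / 22.0 = 0.02667 W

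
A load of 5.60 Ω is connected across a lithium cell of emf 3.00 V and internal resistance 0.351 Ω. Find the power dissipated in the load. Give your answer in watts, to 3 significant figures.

1.42 W

With r and R in series, I = ε/(r+R); the load dissipates I²R.
I = ε / (r + R) = 3.00 / (0.351 + 5.60) = 0.5041 A
P_load = I² R = (0.5041)² × 5.60 = 1.423 W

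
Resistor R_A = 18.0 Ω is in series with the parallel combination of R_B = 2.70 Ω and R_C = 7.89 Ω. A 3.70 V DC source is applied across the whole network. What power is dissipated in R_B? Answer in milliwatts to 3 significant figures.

51.2 mW

Reduce the parallel pair to R_p first; the network is then a simple series string.
R_p = (2.70×7.89)/(2.70+7.89) = 2.012 Ω
R_total = 18.0 + 2.012 = 20.01 Ω
I = V / R_total = 3.70 / 20.01 = 0.1849 A
Voltage across the parallel pair: V_p = I × R_p = 0.1849 × 2.012 = 0.3719 V
R_B is across V_p, so use P = V²/R for that branch.
P_R_B = (0.3719)² / 2.70 = 0.05123 W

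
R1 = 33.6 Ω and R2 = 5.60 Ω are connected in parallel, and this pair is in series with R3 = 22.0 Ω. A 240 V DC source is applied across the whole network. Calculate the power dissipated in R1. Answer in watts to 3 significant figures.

First find R_p for the parallel pair, then treat R_p + R3 as a series loop.
R_p = (33.6×5.60)/(33.6+5.60) = 4.800 Ω
R_total = R_p + 22.0 = 4.800 + 22.0 = 26.80 Ω
I = V / R_total = 240 / 26.80 = 8.955 A
Voltage across the parallel pair: V_p = I × R_p = 8.955 × 4.800 = 42.99 V
Use P = V²/R for R1 with V = V_p.
P_R1 = (42.99)² / 33.6 = 54.99 W

55.0 W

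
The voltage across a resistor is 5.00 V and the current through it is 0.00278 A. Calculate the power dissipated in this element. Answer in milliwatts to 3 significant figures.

13.9 mW

V and I are known directly — P = V I, no intermediate step needed.
P = 5.00 V × 0.002780 A = 0.01390 W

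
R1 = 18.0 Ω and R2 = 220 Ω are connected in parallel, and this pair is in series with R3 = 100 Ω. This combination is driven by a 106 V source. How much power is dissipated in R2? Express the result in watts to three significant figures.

1.04 W

First find R_p for the parallel pair, then treat R_p + R3 as a series loop.
R_p = (18.0×220)/(18.0+220) = 16.64 Ω
R_total = R_p + 100 = 16.64 + 100 = 116.6 Ω
I = V / R_total = 106 / 116.6 = 0.9088 A
Voltage across the parallel pair: V_p = I × R_p = 0.9088 × 16.64 = 15.12 V
Use P = V²/R for R2 with V = V_p.
P_R2 = (15.12)² / 220 = 1.039 W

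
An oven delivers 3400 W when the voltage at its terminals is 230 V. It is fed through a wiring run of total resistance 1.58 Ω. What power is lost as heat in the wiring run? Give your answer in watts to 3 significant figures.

345 W

The wiring run and load are in series, so the same current flows in both; the loss is I²R_line.
I = P / V = 3400 / 230 = 14.78 A through the wiring run.
P_line = I² R_line = (14.78)² × 1.58 = 345.3 W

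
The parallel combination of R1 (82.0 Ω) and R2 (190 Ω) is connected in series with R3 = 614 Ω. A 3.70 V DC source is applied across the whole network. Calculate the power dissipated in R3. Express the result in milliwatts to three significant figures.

18.7 mW

Collapse the R1‖R2 pair into one equivalent R_p; then R_p and R3 form a series string.
R_p = (82.0×190)/(82.0+190) = 57.28 Ω
R_total = R_p + 614 = 57.28 + 614 = 671.3 Ω
I = V / R_total = 3.70 / 671.3 = 0.005512 A
R3 is the series element, so its power is I²R.
P_R3 = (0.005512)² × 614 = 0.01865 W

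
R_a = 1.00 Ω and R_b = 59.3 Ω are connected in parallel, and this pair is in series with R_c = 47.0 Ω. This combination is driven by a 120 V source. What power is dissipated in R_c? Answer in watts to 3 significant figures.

Collapse the R_a‖R_b pair into one equivalent R_p; then R_p and R_c form a series string.
R_p = (1.00×59.3)/(1.00+59.3) = 0.9834 Ω
R_total = R_p + 47.0 = 0.9834 + 47.0 = 47.98 Ω
I = V / R_total = 120 / 47.98 = 2.501 A
R_c is the series element, so its power is I²R.
P_R_c = (2.501)² × 47.0 = 294.0 W

294 W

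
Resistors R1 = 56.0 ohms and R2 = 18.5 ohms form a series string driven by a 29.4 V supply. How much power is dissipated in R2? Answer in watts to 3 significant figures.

2.88 W

The current is common to all series resistors; compute it, then apply P = I²R for the target.
R_total = 56.0 + 18.5 = 74.50 Ω
I = V / R_total = 29.4 / 74.50 = 0.3946 A
P_R2 = I² × R2 = (0.3946)² × 18.5 = 2.881 W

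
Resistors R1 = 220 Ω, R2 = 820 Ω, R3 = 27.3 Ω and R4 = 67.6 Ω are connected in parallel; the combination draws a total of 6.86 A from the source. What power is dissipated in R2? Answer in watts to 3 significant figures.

The branches share the same voltage, but only the total current is given — find V from the equivalent resistance first.
1/R_eq = 1/220 + 1/820 + 1/27.3 + 1/67.6 ⇒ R_eq = 17.49 Ω
V = I_total × R_eq = 6.860 × 17.49 = 120.0 V
P_R2 = V² / R2 = (120.0)² / 820 = 17.55 W

17.5 W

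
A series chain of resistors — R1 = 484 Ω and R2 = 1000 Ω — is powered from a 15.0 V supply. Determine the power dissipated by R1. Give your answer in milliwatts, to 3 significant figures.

Series elements share the same current, so find I first, then use P = I²R.
R_total = 484 + 1000 = 1484 Ω
I = V / R_total = 15.0 / 1484 = 0.01011 A
P_R1 = I² × R1 = (0.01011)² × 484 = 0.04945 W

49.4 mW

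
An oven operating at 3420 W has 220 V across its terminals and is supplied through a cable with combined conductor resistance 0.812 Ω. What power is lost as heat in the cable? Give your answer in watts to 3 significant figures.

The cable and load are in series, so the same current flows in both; the loss is I²R_line.
I = P / V = 3420 / 220 = 15.55 A through the cable.
P_line = I² R_line = (15.55)² × 0.812 = 196.2 W

196 W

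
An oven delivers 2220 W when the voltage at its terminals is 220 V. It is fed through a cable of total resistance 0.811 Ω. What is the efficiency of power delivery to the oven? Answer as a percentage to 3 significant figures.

96.4 %

I = P / V = 2220 / 220 = 10.09 A through the cable.
P_line = I² R_line = (10.09)² × 0.811 = 82.58 W
P_source = P_load + P_line = 2220 + 82.58 = 2303 W
η = P_load / P_source = 2220 / 2303 = 0.9641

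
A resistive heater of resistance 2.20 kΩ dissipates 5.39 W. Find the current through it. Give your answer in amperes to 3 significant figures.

0.0495 A

From P = V I = I²R = V²/R, with the two given quantities we get I = √(P / R).
I = √(5.39 / 2200) = 0.04950 A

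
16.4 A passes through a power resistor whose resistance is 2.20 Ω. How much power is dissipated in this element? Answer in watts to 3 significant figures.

592 W

Current and resistance are given, so P = I²R is the direct form.
P = (16.40 A)² × 2.20 Ω = 591.7 W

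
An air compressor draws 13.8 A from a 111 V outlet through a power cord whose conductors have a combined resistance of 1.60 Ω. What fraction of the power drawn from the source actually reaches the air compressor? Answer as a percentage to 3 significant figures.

80.1 %

The power cord carries the full 13.8 A.
P_line = I² R_line = (13.80)² × 1.60 = 304.7 W
P_source = V I = 111 × 13.80 = 1532 W; P_load = 1227 W
η = P_load / P_source = 1227 / 1532 = 0.8011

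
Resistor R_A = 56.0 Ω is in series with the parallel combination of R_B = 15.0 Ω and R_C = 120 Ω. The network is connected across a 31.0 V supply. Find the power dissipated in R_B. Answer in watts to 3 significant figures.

2.37 W

First combine the parallel branches into one equivalent R_p, then R_A + R_p is a series pair.
R_p = (15.0×120)/(15.0+120) = 13.33 Ω
R_total = 56.0 + 13.33 = 69.33 Ω
I = V / R_total = 31.0 / 69.33 = 0.4471 A
Voltage across the parallel pair: V_p = I × R_p = 0.4471 × 13.33 = 5.962 V
With V_p across R_B, its power is V_p²/R_B.
P_R_B = (5.962)² / 15.0 = 2.369 W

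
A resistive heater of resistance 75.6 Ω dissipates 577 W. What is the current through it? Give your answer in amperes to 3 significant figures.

Rearranging the power relation for the two known quantities gives I = √(P / R).
I = √(577 / 75.6) = 2.763 A

2.76 A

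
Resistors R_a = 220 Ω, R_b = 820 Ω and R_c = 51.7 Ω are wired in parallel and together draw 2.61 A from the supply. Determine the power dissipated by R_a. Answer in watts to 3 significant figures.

Parallel branches share V, not I — compute V via R_eq, then use V²/R for the target branch.
1/R_eq = 1/220 + 1/820 + 1/51.7 ⇒ R_eq = 39.83 Ω
V = I_total × R_eq = 2.610 × 39.83 = 104.0 V
P_R_a = V² / R_a = (104.0)² / 220 = 49.12 W

49.1 W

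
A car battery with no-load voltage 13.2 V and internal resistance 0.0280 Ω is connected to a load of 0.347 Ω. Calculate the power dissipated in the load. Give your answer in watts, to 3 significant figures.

Load and internal resistance form a series loop — compute the loop current, then the load power via I²R.
I = ε / (r + R) = 13.2 / (0.0280 + 0.347) = 35.20 A
P_load = I² R = (35.20)² × 0.347 = 429.9 W

430 W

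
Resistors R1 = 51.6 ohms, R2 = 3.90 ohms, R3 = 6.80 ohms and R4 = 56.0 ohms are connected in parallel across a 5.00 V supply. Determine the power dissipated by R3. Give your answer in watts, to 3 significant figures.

3.68 W

Parallel branches share the same voltage; P = V²/R gives the branch power in one step.
P_R3 = V² / R3 = (5.00)² / 6.80 Ω = 3.676 W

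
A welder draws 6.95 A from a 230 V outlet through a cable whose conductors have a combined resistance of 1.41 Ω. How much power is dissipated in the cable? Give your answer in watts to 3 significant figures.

68.1 W

Line loss is just I²R for the cable — we know both I and R_line directly.
The cable carries the full 6.95 A.
P_line = I² R_line = (6.950)² × 1.41 = 68.11 W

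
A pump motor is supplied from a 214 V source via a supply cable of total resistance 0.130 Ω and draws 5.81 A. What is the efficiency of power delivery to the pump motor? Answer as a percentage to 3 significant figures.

The supply cable carries the full 5.81 A.
P_line = I² R_line = (5.810)² × 0.130 = 4.388 W
P_source = V I = 214 × 5.810 = 1243 W; P_load = 1239 W
η = P_load / P_source = 1239 / 1243 = 0.9965

99.6 %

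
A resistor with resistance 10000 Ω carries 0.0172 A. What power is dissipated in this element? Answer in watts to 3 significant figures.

Current and resistance are given, so P = I²R is the direct form.
P = (0.01720 A)² × 10000 Ω = 2.958 W

2.96 W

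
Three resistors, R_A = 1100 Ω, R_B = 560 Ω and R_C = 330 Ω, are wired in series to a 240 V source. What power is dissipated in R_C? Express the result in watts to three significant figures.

Series elements share the same current, so find I first, then use P = I²R.
R_total = 1100 + 560 + 330 = 1990 Ω
I = V / R_total = 240 / 1990 = 0.1206 A
P_R_C = I² × R_C = (0.1206)² × 330 = 4.800 W

4.80 W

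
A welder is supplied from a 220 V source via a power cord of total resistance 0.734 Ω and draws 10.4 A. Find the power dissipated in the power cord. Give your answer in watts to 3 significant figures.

Line loss is just I²R for the cable — we know both I and R_line directly.
The power cord carries the full 10.4 A.
P_line = I² R_line = (10.40)² × 0.734 = 79.39 W

79.4 W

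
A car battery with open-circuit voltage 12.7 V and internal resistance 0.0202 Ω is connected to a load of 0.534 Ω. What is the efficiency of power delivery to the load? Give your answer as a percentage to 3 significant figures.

96.4 %

The source delivers εI, of which I²R reaches the load and I²r is lost; since I is common, η = R/(R+r).
η = R / (R + r) = 0.534 / (0.534 + 0.0202) = 0.9636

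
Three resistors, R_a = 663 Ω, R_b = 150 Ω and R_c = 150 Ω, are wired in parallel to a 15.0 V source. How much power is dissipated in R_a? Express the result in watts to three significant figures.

0.339 W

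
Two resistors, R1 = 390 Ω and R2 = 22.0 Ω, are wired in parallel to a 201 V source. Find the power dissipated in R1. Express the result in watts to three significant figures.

104 W

Parallel branches share the same voltage; P = V²/R gives the branch power in one step.
P_R1 = V² / R1 = (201)² / 390 Ω = 103.6 W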